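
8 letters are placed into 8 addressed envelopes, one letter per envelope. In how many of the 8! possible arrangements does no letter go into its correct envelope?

14833

By inclusion-exclusion, !8 = Σ (-1)^k · 8!/k! for k=0..8
= 8! - 8!/1! + 8!/2! - 8!/3! + 8!/4! - 8!/5! + 8!/6! - 8!/7! + 8!/8!
= 40320 - 40320 + 20160 - 6720 + 1680 - 336 + 56 - 8 + 1
= 14833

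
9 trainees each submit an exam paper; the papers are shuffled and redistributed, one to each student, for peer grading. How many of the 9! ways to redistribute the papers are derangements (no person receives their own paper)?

!9 is the nearest integer to 9!/e.
9! = 362880, and 362880/e ≈ 133496.09, so !9 = 133496.

133496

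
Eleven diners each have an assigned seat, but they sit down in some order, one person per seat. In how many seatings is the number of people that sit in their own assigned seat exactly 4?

611820

Choose which 4 of the 11 are fixed: C(11,4) = 330.
The other 7 form a derangement: !7 = 1854.
Total: 330 × 1854 = 611820.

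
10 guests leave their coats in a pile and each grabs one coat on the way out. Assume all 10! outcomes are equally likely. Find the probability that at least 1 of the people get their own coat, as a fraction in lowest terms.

Favorable outcomes: Σ_{i≥1} C(10,i)·!(10-i) = 10·133496 + 45·14833 + 120·1854 + 210·265 + 252·44 + 210·9 + 120·2 + 45·1 + 10·0 + 1·1 = 2293839.
Total outcomes: 10! = 3628800.
Probability = 2293839/3628800 = 28319/44800.

28319/44800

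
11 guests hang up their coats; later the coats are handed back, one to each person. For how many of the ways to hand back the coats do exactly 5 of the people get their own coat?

122430

Pick the 5 fixed positions: C(11,5) = 462 ways.
The remaining 6 must be deranged: !6 = 265.
Total: 462 × 265 = 122430.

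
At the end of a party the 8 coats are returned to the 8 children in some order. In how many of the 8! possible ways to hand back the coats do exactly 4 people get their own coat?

Pick the 4 fixed positions: C(8,4) = 70 ways.
The other 4 form a derangement: !4 = 9.
Total: 70 × 9 = 630.

630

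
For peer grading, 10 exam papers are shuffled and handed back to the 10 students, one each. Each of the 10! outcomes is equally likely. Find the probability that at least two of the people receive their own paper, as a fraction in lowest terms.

Favorable outcomes: Σ_{i≥2} C(10,i)·!(10-i) = 45·14833 + 120·1854 + 210·265 + 252·44 + 210·9 + 120·2 + 45·1 + 10·0 + 1·1 = 958879.
Total outcomes: 10! = 3628800.
Probability = 958879/3628800 = 958879/3628800.

958879/3628800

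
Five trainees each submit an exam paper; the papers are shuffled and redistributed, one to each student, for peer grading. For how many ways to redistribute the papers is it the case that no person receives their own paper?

44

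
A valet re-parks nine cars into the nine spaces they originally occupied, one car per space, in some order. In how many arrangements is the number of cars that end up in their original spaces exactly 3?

22260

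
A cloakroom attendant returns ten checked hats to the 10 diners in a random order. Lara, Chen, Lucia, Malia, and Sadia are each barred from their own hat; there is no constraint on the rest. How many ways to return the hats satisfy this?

2170680

Let A_j be the event that the j-th constrained one is fixed. By inclusion-exclusion over the 5 events:
Σ_{j=0}^{5} (-1)^j C(5,j)(10-j)!
= C(5,0)·10! - C(5,1)·9! + C(5,2)·8! - C(5,3)·7! + C(5,4)·6! - C(5,5)·5!
= 3628800 - 1814400 + 403200 - 50400 + 3600 - 120
= 2170680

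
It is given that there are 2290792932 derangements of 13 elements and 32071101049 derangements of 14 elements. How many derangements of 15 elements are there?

481066515734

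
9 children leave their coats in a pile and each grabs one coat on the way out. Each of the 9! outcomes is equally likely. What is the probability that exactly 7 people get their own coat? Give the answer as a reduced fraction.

1/10080

Favorable outcomes: C(9,7)·!2 = 36·1 = 36.
Total outcomes: 9! = 362880.
Probability = 36/362880 = 1/10080.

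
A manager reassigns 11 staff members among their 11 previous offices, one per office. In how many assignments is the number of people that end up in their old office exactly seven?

Choose which 7 of the 11 are fixed: C(11,7) = 330.
The other 4 form a derangement: !4 = 9.
Total: 330 × 9 = 2970.

2970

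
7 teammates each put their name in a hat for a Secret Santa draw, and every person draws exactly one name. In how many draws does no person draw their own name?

!7 is the nearest integer to 7!/e.
7! = 5040, and 5040/e ≈ 1854.11, so !7 = 1854.

1854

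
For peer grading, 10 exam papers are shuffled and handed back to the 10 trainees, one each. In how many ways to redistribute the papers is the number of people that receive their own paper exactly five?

Choose which 5 of the 10 are fixed: C(10,5) = 252.
The remaining 5 must be deranged: !5 = 44.
Total: 252 × 44 = 11088.

11088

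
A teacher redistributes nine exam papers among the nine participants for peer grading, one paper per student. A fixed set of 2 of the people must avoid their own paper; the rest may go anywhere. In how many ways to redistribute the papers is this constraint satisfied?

287280

Inclusion-exclusion on the 2 forbidden self-matches:
Σ_{j=0}^{2} (-1)^j C(2,j)(9-j)!
= C(2,0)·9! - C(2,1)·8! + C(2,2)·7!
= 362880 - 80640 + 5040
= 287280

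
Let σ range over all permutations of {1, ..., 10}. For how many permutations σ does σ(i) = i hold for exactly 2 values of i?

Pick the 2 fixed positions: C(10,2) = 45 ways.
The remaining 8 must be deranged: !8 = 14833.
Total: 45 × 14833 = 667485.

667485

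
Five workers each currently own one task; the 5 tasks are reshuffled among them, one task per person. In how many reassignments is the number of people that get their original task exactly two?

Choose which 2 of the 5 are fixed: C(5,2) = 10.
The remaining 3 must be deranged: !3 = 2.
Total: 10 × 2 = 20.

20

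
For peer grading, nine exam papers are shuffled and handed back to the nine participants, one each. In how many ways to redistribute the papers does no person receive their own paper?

133496

Recurrence: !9 = 9·!8 + (-1)^9.
!9 = 9·14833 - 1 = 133496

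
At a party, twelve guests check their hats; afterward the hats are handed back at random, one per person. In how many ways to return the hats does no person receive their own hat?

176214841

Use !n = n·!(n-1) + (-1)^n.
!12 = 12·14684570 + 1 = 176214841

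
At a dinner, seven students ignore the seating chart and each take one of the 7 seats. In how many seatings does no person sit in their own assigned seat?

The number of derangements of 7 is !7 = Σ_{k=0}^{7} (-1)^k·7!/k!
= 7! - 7!/1! + 7!/2! - 7!/3! + 7!/4! - 7!/5! + 7!/6! - 7!/7!
= 5040 - 5040 + 2520 - 840 + 210 - 42 + 7 - 1
= 1854

1854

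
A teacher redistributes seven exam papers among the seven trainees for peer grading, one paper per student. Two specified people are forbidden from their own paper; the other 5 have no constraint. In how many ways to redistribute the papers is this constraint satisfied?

3720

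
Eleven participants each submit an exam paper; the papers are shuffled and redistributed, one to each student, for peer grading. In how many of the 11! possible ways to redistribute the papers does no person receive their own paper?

14684570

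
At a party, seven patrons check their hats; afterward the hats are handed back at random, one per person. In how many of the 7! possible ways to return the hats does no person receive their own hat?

1854

Recurrence: !7 = 7·!6 + (-1)^7.
!7 = 7·265 - 1 = 1854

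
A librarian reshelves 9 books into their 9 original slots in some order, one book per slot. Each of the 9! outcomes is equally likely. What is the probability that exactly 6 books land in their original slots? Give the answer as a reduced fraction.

Favorable outcomes: C(9,6)·!3 = 84·2 = 168.
Total outcomes: 9! = 362880.
Probability = 168/362880 = 1/2160.

1/2160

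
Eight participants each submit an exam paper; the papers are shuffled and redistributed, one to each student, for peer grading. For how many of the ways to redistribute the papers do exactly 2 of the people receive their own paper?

7420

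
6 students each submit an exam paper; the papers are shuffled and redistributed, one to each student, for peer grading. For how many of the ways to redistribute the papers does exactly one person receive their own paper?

264

Pick the single fixed position: C(6,1) = 6 ways.
The other 5 form a derangement: !5 = 44.
Total: 6 × 44 = 264.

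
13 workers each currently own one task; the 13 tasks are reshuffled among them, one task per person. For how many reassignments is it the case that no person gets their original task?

2290792932

!13 = 13! · Σ_{k=0}^{13} (-1)^k/k!
= 13! - 13!/1! + 13!/2! - 13!/3! + 13!/4! - 13!/5! + 13!/6! - 13!/7! + 13!/8! - 13!/9! + 13!/10! - 13!/11! + 13!/12! - 13!/13!
= 6227020800 - 6227020800 + 3113510400 - 1037836800 + 259459200 - 51891840 + 8648640 - 1235520 + 154440 - 17160 + 1716 - 156 + 13 - 1
= 2290792932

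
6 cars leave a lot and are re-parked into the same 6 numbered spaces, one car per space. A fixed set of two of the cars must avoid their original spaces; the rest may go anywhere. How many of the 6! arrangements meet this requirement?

Inclusion-exclusion on the 2 forbidden self-matches:
Σ_{j=0}^{2} (-1)^j C(2,j)(6-j)!
= C(2,0)·6! - C(2,1)·5! + C(2,2)·4!
= 720 - 240 + 24
= 504

504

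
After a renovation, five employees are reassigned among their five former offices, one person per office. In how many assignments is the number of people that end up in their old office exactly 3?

Choose which 3 of the 5 are fixed: C(5,3) = 10.
The other 2 form a derangement: !2 = 1.
Total: 10 × 1 = 10.

10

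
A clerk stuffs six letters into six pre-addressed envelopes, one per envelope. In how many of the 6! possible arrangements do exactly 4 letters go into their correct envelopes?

15

Pick the 4 fixed positions: C(6,4) = 15 ways.
The remaining 2 must be deranged: !2 = 1.
Total: 15 × 1 = 15.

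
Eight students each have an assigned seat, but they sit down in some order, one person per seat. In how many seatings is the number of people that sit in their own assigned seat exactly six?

28

Pick the 6 fixed positions: C(8,6) = 28 ways.
The remaining 2 must be deranged: !2 = 1.
Total: 28 × 1 = 28.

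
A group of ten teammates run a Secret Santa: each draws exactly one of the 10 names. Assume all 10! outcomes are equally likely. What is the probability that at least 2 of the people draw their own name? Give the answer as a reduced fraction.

958879/3628800

Favorable outcomes: Σ_{i≥2} C(10,i)·!(10-i) = 45·14833 + 120·1854 + 210·265 + 252·44 + 210·9 + 120·2 + 45·1 + 10·0 + 1·1 = 958879.
Total outcomes: 10! = 3628800.
Probability = 958879/3628800 = 958879/3628800.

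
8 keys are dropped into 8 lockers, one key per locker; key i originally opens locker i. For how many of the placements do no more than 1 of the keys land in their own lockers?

# with exactly i fixed is C(8,i)·!(8-i); sum over i=0..1:
  i=0: C(8,0)·!8 = 1·14833 = 14833
  i=1: C(8,1)·!7 = 8·1854 = 14832
Total = 29665.

29665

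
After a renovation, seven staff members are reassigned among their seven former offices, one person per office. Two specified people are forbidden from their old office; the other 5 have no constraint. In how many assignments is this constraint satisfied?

Inclusion-exclusion on the 2 forbidden self-matches:
Σ_{j=0}^{2} (-1)^j C(2,j)(7-j)!
= C(2,0)·7! - C(2,1)·6! + C(2,2)·5!
= 5040 - 1440 + 120
= 3720

3720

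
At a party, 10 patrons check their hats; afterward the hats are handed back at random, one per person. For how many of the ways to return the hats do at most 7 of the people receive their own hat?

Sum C(10,i)·!(10-i) for i = 0..7:
  i=0: C(10,0)·!10 = 1·1334961 = 1334961
  i=1: C(10,1)·!9 = 10·133496 = 1334960
  i=2: C(10,2)·!8 = 45·14833 = 667485
  i=3: C(10,3)·!7 = 120·1854 = 222480
  i=4: C(10,4)·!6 = 210·265 = 55650
  i=5: C(10,5)·!5 = 252·44 = 11088
  i=6: C(10,6)·!4 = 210·9 = 1890
  i=7: C(10,7)·!3 = 120·2 = 240
Total = 3628754.

3628754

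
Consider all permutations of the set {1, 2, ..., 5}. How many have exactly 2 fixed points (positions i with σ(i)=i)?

20

Pick the 2 fixed positions: C(5,2) = 10 ways.
The remaining 3 must be deranged: !3 = 2.
Total: 10 × 2 = 20.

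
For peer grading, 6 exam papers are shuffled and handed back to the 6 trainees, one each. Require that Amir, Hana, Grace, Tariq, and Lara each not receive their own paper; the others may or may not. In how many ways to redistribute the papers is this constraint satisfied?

309

Let A_j be the event that the j-th constrained one is fixed. By inclusion-exclusion over the 5 events:
Σ_{j=0}^{5} (-1)^j C(5,j)(6-j)!
= C(5,0)·6! - C(5,1)·5! + C(5,2)·4! - C(5,3)·3! + C(5,4)·2! - C(5,5)·1!
= 720 - 600 + 240 - 60 + 10 - 1
= 309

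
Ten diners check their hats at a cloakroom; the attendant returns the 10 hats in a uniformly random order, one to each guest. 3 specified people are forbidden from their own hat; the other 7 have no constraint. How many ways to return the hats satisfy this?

Let A_j be the event that the j-th constrained one is fixed. By inclusion-exclusion over the 3 events:
Σ_{j=0}^{3} (-1)^j C(3,j)(10-j)!
= C(3,0)·10! - C(3,1)·9! + C(3,2)·8! - C(3,3)·7!
= 3628800 - 1088640 + 120960 - 5040
= 2656080

2656080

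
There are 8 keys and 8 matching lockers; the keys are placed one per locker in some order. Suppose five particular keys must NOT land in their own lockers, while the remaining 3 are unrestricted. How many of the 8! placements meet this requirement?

Inclusion-exclusion on the 5 forbidden self-matches:
Σ_{j=0}^{5} (-1)^j C(5,j)(8-j)!
= C(5,0)·8! - C(5,1)·7! + C(5,2)·6! - C(5,3)·5! + C(5,4)·4! - C(5,5)·3!
= 40320 - 25200 + 7200 - 1200 + 120 - 6
= 21234

21234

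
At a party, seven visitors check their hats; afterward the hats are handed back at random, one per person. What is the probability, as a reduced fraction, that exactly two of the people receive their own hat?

Favorable outcomes: C(7,2)·!5 = 21·44 = 924.
Total outcomes: 7! = 5040.
Probability = 924/5040 = 11/60.

11/60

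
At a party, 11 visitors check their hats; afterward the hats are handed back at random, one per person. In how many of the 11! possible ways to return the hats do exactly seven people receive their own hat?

2970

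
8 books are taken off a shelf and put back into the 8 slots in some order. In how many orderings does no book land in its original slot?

14833

By inclusion-exclusion, !8 = Σ (-1)^k · 8!/k! for k=0..8
= 8! - 8!/1! + 8!/2! - 8!/3! + 8!/4! - 8!/5! + 8!/6! - 8!/7! + 8!/8!
= 40320 - 40320 + 20160 - 6720 + 1680 - 336 + 56 - 8 + 1
= 14833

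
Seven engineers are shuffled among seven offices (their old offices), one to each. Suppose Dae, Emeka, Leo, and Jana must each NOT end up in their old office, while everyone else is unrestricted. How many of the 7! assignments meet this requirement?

2790

Inclusion-exclusion on the 4 forbidden self-matches:
Σ_{j=0}^{4} (-1)^j C(4,j)(7-j)!
= C(4,0)·7! - C(4,1)·6! + C(4,2)·5! - C(4,3)·4! + C(4,4)·3!
= 5040 - 2880 + 720 - 96 + 6
= 2790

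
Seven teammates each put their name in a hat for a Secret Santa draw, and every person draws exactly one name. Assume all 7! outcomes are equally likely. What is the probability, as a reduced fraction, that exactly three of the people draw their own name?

1/16

Favorable outcomes: C(7,3)·!4 = 35·9 = 315.
Total outcomes: 7! = 5040.
Probability = 315/5040 = 1/16.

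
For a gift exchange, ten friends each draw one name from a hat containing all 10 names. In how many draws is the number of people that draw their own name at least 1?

2293839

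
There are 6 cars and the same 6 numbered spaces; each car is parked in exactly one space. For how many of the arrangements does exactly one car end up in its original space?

264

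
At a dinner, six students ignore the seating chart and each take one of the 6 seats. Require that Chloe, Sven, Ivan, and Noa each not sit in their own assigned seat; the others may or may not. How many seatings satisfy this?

Inclusion-exclusion on the 4 forbidden self-matches:
Σ_{j=0}^{4} (-1)^j C(4,j)(6-j)!
= C(4,0)·6! - C(4,1)·5! + C(4,2)·4! - C(4,3)·3! + C(4,4)·2!
= 720 - 480 + 144 - 24 + 2
= 362

362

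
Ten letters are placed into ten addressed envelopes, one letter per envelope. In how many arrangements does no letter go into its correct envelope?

1334961

Recurrence: !10 = 9·(!9 + !8).
!10 = 9·(133496 + 14833) = 9·148329 = 1334961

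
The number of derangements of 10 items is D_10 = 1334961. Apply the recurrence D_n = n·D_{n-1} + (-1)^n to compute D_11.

14684570

D_11 = 11·1334961 - 1 = 14684570.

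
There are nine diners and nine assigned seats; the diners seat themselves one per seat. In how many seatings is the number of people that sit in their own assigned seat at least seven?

37

Sum C(9,i)·!(9-i) for i = 7..9:
  i=7: C(9,7)·!2 = 36·1 = 36
  i=8: C(9,8)·!1 = 9·0 = 0
  i=9: C(9,9)·!0 = 1·1 = 1
Total = 37.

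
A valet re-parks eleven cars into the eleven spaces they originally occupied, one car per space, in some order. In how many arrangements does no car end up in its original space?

By inclusion-exclusion, !11 = Σ (-1)^k · 11!/k! for k=0..11
= 11! - 11!/1! + 11!/2! - 11!/3! + 11!/4! - 11!/5! + 11!/6! - 11!/7! + 11!/8! - 11!/9! + 11!/10! - 11!/11!
= 39916800 - 39916800 + 19958400 - 6652800 + 1663200 - 332640 + 55440 - 7920 + 990 - 110 + 11 - 1
= 14684570

14684570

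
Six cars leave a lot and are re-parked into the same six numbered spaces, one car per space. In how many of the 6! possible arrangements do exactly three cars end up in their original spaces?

40

Choose which 3 of the 6 are fixed: C(6,3) = 20.
The other 3 form a derangement: !3 = 2.
Total: 20 × 2 = 40.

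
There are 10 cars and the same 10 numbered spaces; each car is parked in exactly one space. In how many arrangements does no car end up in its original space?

1334961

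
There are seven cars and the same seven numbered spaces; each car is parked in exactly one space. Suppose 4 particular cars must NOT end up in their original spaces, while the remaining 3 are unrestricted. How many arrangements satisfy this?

2790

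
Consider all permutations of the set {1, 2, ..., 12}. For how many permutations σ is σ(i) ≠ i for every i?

176214841

!12 = 12! · Σ_{k=0}^{12} (-1)^k/k!
= 12! - 12!/1! + 12!/2! - 12!/3! + 12!/4! - 12!/5! + 12!/6! - 12!/7! + 12!/8! - 12!/9! + 12!/10! - 12!/11! + 12!/12!
= 479001600 - 479001600 + 239500800 - 79833600 + 19958400 - 3991680 + 665280 - 95040 + 11880 - 1320 + 132 - 12 + 1
= 176214841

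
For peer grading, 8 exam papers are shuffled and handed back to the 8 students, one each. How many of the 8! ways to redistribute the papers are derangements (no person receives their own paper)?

14833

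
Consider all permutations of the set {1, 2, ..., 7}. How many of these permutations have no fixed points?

1854

!7 is the nearest integer to 7!/e.
7! = 5040, and 5040/e ≈ 1854.11, so !7 = 1854.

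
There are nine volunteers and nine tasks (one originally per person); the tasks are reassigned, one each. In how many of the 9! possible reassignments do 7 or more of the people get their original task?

37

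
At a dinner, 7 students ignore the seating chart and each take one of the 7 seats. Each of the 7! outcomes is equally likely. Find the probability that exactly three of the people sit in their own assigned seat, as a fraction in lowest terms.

1/16

Favorable outcomes: C(7,3)·!4 = 35·9 = 315.
Total outcomes: 7! = 5040.
Probability = 315/5040 = 1/16.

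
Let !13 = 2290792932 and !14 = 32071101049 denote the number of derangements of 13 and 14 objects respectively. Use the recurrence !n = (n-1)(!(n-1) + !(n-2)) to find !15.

481066515734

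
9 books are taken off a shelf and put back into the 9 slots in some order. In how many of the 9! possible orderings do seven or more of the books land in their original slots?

Sum C(9,i)·!(9-i) for i = 7..9:
  i=7: C(9,7)·!2 = 36·1 = 36
  i=8: C(9,8)·!1 = 9·0 = 0
  i=9: C(9,9)·!0 = 1·1 = 1
Total = 37.

37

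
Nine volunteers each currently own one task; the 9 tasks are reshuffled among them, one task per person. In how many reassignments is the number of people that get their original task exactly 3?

22260

Choose which 3 of the 9 are fixed: C(9,3) = 84.
The other 6 form a derangement: !6 = 265.
Total: 84 × 265 = 22260.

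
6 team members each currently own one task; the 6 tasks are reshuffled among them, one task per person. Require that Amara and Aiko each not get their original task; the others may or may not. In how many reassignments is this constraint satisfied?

Inclusion-exclusion on the 2 forbidden self-matches:
Σ_{j=0}^{2} (-1)^j C(2,j)(6-j)!
= C(2,0)·6! - C(2,1)·5! + C(2,2)·4!
= 720 - 240 + 24
= 504

504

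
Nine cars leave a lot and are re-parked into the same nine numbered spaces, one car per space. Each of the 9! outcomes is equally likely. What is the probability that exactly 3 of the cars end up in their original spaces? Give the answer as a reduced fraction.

Favorable outcomes: C(9,3)·!6 = 84·265 = 22260.
Total outcomes: 9! = 362880.
Probability = 22260/362880 = 53/864.

53/864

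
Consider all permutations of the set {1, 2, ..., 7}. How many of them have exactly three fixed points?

315

Pick the 3 fixed positions: C(7,3) = 35 ways.
The other 4 form a derangement: !4 = 9.
Total: 35 × 9 = 315.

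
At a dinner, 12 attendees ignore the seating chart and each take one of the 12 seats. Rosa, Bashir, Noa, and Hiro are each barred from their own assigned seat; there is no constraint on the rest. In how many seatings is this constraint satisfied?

Inclusion-exclusion on the 4 forbidden self-matches:
Σ_{j=0}^{4} (-1)^j C(4,j)(12-j)!
= C(4,0)·12! - C(4,1)·11! + C(4,2)·10! - C(4,3)·9! + C(4,4)·8!
= 479001600 - 159667200 + 21772800 - 1451520 + 40320
= 339696000

339696000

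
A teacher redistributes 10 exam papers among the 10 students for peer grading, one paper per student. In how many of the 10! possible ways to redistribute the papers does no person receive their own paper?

Recurrence: !10 = 10·!9 + (-1)^10.
!10 = 10·133496 + 1 = 1334961

1334961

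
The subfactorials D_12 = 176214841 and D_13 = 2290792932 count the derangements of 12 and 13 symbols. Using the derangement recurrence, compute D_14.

D_14 = (14-1)·(D_13 + D_12) = 13·(2290792932 + 176214841) = 13·2467007773 = 32071101049.

32071101049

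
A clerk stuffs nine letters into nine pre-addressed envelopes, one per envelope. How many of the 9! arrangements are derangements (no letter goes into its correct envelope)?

The subfactorial !9 = [9!/e] (nearest integer).
9! = 362880, and 362880/e ≈ 133496.09, so !9 = 133496.

133496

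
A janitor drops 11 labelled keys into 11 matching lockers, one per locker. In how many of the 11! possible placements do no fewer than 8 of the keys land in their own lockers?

386

# with exactly i fixed is C(11,i)·!(11-i); sum over i=8..11:
  i=8: C(11,8)·!3 = 165·2 = 330
  i=9: C(11,9)·!2 = 55·1 = 55
  i=10: C(11,10)·!1 = 11·0 = 0
  i=11: C(11,11)·!0 = 1·1 = 1
Total = 386.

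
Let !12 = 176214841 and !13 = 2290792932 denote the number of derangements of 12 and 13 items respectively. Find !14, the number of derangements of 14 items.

32071101049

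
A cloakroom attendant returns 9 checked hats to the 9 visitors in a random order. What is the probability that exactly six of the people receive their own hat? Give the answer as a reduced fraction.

1/2160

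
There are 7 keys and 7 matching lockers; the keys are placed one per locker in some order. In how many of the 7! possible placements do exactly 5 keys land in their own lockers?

21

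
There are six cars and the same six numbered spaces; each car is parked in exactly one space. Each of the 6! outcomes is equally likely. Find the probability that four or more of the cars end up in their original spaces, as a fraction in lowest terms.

1/45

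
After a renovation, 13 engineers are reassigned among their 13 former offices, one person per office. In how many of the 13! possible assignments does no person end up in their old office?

The subfactorial !13 = [13!/e] (nearest integer).
13! = 6227020800, and 6227020800/e ≈ 2290792932.07, so !13 = 2290792932.

2290792932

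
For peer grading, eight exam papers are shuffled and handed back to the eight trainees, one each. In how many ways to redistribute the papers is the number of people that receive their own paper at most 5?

40291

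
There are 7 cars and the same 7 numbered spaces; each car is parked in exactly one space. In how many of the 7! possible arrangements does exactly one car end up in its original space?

1855

Choose which one of the 7 is fixed: C(7,1) = 7.
The other 6 form a derangement: !6 = 265.
Total: 7 × 265 = 1855.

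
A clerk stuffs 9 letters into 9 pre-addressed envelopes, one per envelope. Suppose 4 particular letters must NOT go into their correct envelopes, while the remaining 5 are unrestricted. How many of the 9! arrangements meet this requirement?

Let A_j be the event that the j-th constrained one is fixed. By inclusion-exclusion over the 4 events:
Σ_{j=0}^{4} (-1)^j C(4,j)(9-j)!
= C(4,0)·9! - C(4,1)·8! + C(4,2)·7! - C(4,3)·6! + C(4,4)·5!
= 362880 - 161280 + 30240 - 2880 + 120
= 229080

229080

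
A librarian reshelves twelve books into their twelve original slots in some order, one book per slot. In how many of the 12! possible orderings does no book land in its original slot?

The number of derangements of 12 is !12 = Σ_{k=0}^{12} (-1)^k·12!/k!
= 12! - 12!/1! + 12!/2! - 12!/3! + 12!/4! - 12!/5! + 12!/6! - 12!/7! + 12!/8! - 12!/9! + 12!/10! - 12!/11! + 12!/12!
= 479001600 - 479001600 + 239500800 - 79833600 + 19958400 - 3991680 + 665280 - 95040 + 11880 - 1320 + 132 - 12 + 1
= 176214841

176214841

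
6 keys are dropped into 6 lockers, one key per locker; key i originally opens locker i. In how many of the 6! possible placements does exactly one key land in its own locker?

264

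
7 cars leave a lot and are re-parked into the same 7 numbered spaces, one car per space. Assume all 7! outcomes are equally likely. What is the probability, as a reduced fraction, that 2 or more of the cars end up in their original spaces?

Favorable outcomes: Σ_{i≥2} C(7,i)·!(7-i) = 21·44 + 35·9 + 35·2 + 21·1 + 7·0 + 1·1 = 1331.
Total outcomes: 7! = 5040.
Probability = 1331/5040 = 1331/5040.

1331/5040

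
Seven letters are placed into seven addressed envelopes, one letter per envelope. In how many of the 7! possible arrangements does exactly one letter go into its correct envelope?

1855

Pick the single fixed position: C(7,1) = 7 ways.
The other 6 form a derangement: !6 = 265.
Total: 7 × 265 = 1855.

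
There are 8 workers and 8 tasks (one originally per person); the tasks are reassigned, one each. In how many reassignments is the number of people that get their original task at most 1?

29665

# with exactly i fixed is C(8,i)·!(8-i); sum over i=0..1:
  i=0: C(8,0)·!8 = 1·14833 = 14833
  i=1: C(8,1)·!7 = 8·1854 = 14832
Total = 29665.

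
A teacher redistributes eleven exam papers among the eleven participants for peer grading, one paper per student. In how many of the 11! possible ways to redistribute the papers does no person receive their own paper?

!11 is the nearest integer to 11!/e.
11! = 39916800, and 39916800/e ≈ 14684570.08, so !11 = 14684570.

14684570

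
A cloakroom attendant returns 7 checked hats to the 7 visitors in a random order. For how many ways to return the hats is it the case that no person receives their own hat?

1854

Recurrence: !7 = 7·!6 + (-1)^7.
!7 = 7·265 - 1 = 1854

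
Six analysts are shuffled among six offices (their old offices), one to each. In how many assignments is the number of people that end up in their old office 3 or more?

# with exactly i fixed is C(6,i)·!(6-i); sum over i=3..6:
  i=3: C(6,3)·!3 = 20·2 = 40
  i=4: C(6,4)·!2 = 15·1 = 15
  i=5: C(6,5)·!1 = 6·0 = 0
  i=6: C(6,6)·!0 = 1·1 = 1
Total = 56.

56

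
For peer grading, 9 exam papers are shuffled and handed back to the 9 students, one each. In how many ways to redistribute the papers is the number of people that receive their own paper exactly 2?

Choose which 2 of the 9 are fixed: C(9,2) = 36.
The other 7 form a derangement: !7 = 1854.
Total: 36 × 1854 = 66744.

66744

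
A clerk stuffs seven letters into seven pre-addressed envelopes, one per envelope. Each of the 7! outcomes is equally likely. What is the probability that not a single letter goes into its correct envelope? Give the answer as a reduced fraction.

103/280

Favorable outcomes: !7 = 1854.
Total outcomes: 7! = 5040.
Probability = 1854/5040 = 103/280.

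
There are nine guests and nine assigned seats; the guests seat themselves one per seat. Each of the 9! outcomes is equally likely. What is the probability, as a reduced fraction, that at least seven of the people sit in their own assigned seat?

Favorable outcomes: Σ_{i≥7} C(9,i)·!(9-i) = 36·1 + 9·0 + 1·1 = 37.
Total outcomes: 9! = 362880.
Probability = 37/362880 = 37/362880.

37/362880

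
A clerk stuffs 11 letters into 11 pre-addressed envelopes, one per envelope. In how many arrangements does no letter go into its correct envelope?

14684570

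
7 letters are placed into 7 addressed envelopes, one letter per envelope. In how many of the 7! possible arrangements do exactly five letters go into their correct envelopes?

21

Choose which 5 of the 7 are fixed: C(7,5) = 21.
The remaining 2 must be deranged: !2 = 1.
Total: 21 × 1 = 21.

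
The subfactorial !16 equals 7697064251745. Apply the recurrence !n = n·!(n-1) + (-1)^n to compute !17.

130850092279664

!17 = 17·7697064251745 - 1 = 130850092279664.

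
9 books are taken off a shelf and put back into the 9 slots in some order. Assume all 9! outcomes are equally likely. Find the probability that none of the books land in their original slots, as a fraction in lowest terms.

Favorable outcomes: !9 = 133496.
Total outcomes: 9! = 362880.
Probability = 133496/362880 = 16687/45360.

16687/45360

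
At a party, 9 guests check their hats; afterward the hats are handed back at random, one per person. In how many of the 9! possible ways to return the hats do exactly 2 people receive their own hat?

Pick the 2 fixed positions: C(9,2) = 36 ways.
The remaining 7 must be deranged: !7 = 1854.
Total: 36 × 1854 = 66744.

66744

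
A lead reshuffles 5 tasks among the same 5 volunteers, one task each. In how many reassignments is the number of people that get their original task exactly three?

10

Choose which 3 of the 5 are fixed: C(5,3) = 10.
The remaining 2 must be deranged: !2 = 1.
Total: 10 × 1 = 10.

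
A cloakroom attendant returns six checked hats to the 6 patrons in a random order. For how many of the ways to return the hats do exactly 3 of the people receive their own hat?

Choose which 3 of the 6 are fixed: C(6,3) = 20.
The remaining 3 must be deranged: !3 = 2.
Total: 20 × 2 = 40.

40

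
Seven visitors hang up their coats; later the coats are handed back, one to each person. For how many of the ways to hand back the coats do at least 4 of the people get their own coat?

92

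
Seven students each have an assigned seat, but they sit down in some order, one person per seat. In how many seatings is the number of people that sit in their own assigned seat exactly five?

Pick the 5 fixed positions: C(7,5) = 21 ways.
The other 2 form a derangement: !2 = 1.
Total: 21 × 1 = 21.

21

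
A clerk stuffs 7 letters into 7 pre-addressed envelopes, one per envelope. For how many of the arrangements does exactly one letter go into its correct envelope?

1855

Pick the single fixed position: C(7,1) = 7 ways.
The remaining 6 must be deranged: !6 = 265.
Total: 7 × 265 = 1855.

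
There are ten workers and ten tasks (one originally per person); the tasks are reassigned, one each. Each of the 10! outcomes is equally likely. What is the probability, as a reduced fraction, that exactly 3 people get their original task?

Favorable outcomes: C(10,3)·!7 = 120·1854 = 222480.
Total outcomes: 10! = 3628800.
Probability = 222480/3628800 = 103/1680.

103/1680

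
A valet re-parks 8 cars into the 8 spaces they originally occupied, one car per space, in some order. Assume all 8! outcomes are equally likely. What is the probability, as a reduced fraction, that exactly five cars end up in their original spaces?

1/360

Favorable outcomes: C(8,5)·!3 = 56·2 = 112.
Total outcomes: 8! = 40320.
Probability = 112/40320 = 1/360.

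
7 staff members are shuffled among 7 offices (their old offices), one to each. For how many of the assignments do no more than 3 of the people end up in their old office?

Sum C(7,i)·!(7-i) for i = 0..3:
  i=0: C(7,0)·!7 = 1·1854 = 1854
  i=1: C(7,1)·!6 = 7·265 = 1855
  i=2: C(7,2)·!5 = 21·44 = 924
  i=3: C(7,3)·!4 = 35·9 = 315
Total = 4948.

4948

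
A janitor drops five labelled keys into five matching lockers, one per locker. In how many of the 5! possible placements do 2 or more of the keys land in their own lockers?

31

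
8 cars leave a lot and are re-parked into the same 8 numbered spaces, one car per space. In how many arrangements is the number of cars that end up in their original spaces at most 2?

Sum C(8,i)·!(8-i) for i = 0..2:
  i=0: C(8,0)·!8 = 1·14833 = 14833
  i=1: C(8,1)·!7 = 8·1854 = 14832
  i=2: C(8,2)·!6 = 28·265 = 7420
Total = 37085.

37085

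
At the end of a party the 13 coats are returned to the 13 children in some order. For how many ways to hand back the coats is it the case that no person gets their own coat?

The subfactorial !13 = [13!/e] (nearest integer).
13! = 6227020800, and 6227020800/e ≈ 2290792932.07, so !13 = 2290792932.

2290792932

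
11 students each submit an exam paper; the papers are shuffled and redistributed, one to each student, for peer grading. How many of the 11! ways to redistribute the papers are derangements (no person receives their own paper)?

14684570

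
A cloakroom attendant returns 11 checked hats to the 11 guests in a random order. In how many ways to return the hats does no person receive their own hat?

The subfactorial !11 = [11!/e] (nearest integer).
11! = 39916800, and 39916800/e ≈ 14684570.08, so !11 = 14684570.

14684570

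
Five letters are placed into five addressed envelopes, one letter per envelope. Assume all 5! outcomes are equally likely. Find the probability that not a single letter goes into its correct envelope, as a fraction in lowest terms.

11/30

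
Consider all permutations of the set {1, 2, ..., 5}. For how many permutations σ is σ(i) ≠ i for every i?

44

By inclusion-exclusion, !5 = Σ (-1)^k · 5!/k! for k=0..5
= 5! - 5!/1! + 5!/2! - 5!/3! + 5!/4! - 5!/5!
= 120 - 120 + 60 - 20 + 5 - 1
= 44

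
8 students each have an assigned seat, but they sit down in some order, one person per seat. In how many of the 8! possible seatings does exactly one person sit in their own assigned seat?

14832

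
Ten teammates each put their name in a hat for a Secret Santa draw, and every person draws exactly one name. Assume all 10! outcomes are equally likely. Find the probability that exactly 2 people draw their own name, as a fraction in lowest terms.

2119/11520

Favorable outcomes: C(10,2)·!8 = 45·14833 = 667485.
Total outcomes: 10! = 3628800.
Probability = 667485/3628800 = 2119/11520.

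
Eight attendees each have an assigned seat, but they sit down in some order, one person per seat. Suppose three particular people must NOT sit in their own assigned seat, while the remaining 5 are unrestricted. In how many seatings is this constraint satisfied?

27240

Inclusion-exclusion on the 3 forbidden self-matches:
Σ_{j=0}^{3} (-1)^j C(3,j)(8-j)!
= C(3,0)·8! - C(3,1)·7! + C(3,2)·6! - C(3,3)·5!
= 40320 - 15120 + 2160 - 120
= 27240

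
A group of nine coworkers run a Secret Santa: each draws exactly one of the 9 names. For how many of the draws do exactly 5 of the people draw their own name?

Choose which 5 of the 9 are fixed: C(9,5) = 126.
The remaining 4 must be deranged: !4 = 9.
Total: 126 × 9 = 1134.

1134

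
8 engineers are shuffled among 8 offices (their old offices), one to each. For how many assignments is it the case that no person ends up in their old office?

Recurrence: !8 = 7·(!7 + !6).
!8 = 7·(1854 + 265) = 7·2119 = 14833

14833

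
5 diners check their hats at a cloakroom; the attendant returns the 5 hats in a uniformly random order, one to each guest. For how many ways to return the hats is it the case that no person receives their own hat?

44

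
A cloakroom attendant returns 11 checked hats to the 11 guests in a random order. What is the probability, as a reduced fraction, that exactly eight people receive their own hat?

1/120960

Favorable outcomes: C(11,8)·!3 = 165·2 = 330.
Total outcomes: 11! = 39916800.
Probability = 330/39916800 = 1/120960.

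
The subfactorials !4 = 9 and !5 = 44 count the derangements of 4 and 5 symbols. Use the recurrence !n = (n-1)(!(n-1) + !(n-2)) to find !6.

265

!6 = (6-1)·(!5 + !4) = 5·(44 + 9) = 5·53 = 265.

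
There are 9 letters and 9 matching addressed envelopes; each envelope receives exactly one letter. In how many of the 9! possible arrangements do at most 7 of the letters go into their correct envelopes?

# with exactly i fixed is C(9,i)·!(9-i); sum over i=0..7:
  i=0: C(9,0)·!9 = 1·133496 = 133496
  i=1: C(9,1)·!8 = 9·14833 = 133497
  i=2: C(9,2)·!7 = 36·1854 = 66744
  i=3: C(9,3)·!6 = 84·265 = 22260
  i=4: C(9,4)·!5 = 126·44 = 5544
  i=5: C(9,5)·!4 = 126·9 = 1134
  i=6: C(9,6)·!3 = 84·2 = 168
  i=7: C(9,7)·!2 = 36·1 = 36
Total = 362879.

362879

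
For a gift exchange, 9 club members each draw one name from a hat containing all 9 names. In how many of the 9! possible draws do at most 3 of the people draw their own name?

355997

Sum C(9,i)·!(9-i) for i = 0..3:
  i=0: C(9,0)·!9 = 1·133496 = 133496
  i=1: C(9,1)·!8 = 9·14833 = 133497
  i=2: C(9,2)·!7 = 36·1854 = 66744
  i=3: C(9,3)·!6 = 84·265 = 22260
Total = 355997.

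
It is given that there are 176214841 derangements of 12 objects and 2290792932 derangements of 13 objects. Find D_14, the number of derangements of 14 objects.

D_14 = (14-1)·(D_13 + D_12) = 13·(2290792932 + 176214841) = 13·2467007773 = 32071101049.

32071101049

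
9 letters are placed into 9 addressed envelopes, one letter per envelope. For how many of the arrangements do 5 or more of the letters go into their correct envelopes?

1339

# with exactly i fixed is C(9,i)·!(9-i); sum over i=5..9:
  i=5: C(9,5)·!4 = 126·9 = 1134
  i=6: C(9,6)·!3 = 84·2 = 168
  i=7: C(9,7)·!2 = 36·1 = 36
  i=8: C(9,8)·!1 = 9·0 = 0
  i=9: C(9,9)·!0 = 1·1 = 1
Total = 1339.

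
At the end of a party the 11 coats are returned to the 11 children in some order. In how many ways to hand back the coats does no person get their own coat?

The subfactorial !11 = [11!/e] (nearest integer).
11! = 39916800, and 39916800/e ≈ 14684570.08, so !11 = 14684570.

14684570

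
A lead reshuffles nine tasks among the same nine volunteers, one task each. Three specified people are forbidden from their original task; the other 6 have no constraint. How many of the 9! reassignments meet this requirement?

256320

Inclusion-exclusion on the 3 forbidden self-matches:
Σ_{j=0}^{3} (-1)^j C(3,j)(9-j)!
= C(3,0)·9! - C(3,1)·8! + C(3,2)·7! - C(3,3)·6!
= 362880 - 120960 + 15120 - 720
= 256320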